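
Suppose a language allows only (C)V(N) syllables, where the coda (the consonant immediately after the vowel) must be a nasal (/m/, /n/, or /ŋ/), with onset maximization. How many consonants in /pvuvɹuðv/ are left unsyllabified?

Syllabifying with onset maximization leaves /p/, /v/, /ð/, /v/ stranded (only a nasal (/m/, /n/, or /ŋ/) is licensed in coda position; onsets are limited to one consonant).

4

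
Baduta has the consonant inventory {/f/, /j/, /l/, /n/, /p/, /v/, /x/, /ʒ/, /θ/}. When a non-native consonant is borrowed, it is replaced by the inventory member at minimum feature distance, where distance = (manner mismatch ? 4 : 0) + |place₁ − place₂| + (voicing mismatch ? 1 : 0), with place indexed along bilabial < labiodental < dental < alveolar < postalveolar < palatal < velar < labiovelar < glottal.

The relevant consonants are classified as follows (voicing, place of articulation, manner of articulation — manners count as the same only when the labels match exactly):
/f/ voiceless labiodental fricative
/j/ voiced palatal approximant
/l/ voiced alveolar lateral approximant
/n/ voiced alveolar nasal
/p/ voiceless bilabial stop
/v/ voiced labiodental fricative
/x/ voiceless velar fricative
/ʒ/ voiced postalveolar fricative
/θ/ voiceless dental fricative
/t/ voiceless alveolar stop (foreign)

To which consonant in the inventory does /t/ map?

p

/p/ is closest: same manner (stop), place distance 3 (alveolar→bilabial), same voicing; total 3. Next closest is /l/ at distance 5.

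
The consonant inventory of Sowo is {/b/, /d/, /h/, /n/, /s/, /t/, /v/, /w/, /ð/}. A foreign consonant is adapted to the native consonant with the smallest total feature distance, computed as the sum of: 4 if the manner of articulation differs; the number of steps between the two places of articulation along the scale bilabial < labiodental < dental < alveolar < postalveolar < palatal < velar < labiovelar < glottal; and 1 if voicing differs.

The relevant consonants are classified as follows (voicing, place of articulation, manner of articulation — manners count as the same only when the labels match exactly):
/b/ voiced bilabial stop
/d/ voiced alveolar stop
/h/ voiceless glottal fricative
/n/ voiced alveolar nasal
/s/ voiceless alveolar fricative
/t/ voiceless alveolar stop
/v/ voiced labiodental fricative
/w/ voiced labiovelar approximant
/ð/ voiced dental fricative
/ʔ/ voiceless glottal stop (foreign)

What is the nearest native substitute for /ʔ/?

/h/ is closest: manner differs (stop→fricative, +4), place distance 0 (glottal→glottal), same voicing; total 4. Next closest is /t/ at distance 5.

h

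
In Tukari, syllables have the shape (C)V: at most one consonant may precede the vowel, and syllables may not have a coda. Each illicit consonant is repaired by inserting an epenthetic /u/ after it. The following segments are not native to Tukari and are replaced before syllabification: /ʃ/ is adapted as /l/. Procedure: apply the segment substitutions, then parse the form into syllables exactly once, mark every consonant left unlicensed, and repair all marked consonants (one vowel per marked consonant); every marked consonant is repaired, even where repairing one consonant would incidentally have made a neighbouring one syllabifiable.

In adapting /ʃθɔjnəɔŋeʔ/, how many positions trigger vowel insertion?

After substitution the input is /lθɔjnəɔŋeʔ/.
The unsyllabifiable consonants are /l/, /j/, /ʔ/; each receives one epenthetic vowel.

3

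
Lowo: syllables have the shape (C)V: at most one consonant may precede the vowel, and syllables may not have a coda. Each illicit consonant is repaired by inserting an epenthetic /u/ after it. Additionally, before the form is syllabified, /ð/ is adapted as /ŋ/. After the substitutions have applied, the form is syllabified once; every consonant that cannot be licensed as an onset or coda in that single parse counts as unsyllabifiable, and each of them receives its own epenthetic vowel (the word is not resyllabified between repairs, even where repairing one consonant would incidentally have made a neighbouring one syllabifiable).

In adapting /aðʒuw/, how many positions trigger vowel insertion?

After substitution the input is /aŋʒuw/.
The unsyllabifiable consonants are /ŋ/, /w/; each receives one epenthetic vowel.

2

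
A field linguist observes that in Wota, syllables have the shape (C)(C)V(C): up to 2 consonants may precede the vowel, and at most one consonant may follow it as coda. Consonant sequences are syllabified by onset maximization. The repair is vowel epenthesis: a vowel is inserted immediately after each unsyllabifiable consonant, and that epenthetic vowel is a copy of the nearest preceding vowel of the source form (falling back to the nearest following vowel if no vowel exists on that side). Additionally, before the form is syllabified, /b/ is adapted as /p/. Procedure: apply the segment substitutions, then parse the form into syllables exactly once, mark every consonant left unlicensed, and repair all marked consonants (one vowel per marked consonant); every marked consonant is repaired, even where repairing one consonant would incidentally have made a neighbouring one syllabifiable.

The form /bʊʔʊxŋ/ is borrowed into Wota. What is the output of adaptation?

Substitution: /b/ → /p/, giving /pʊʔʊxŋ/.
Syllabifying with onset maximization leaves /ŋ/ stranded (at most one coda consonant is licensed; onsets may contain at most 2 consonants).
Each unlicensed consonant becomes the onset of a new syllable: /ŋ/ → /ŋʊ/.

pʊʔʊxŋʊ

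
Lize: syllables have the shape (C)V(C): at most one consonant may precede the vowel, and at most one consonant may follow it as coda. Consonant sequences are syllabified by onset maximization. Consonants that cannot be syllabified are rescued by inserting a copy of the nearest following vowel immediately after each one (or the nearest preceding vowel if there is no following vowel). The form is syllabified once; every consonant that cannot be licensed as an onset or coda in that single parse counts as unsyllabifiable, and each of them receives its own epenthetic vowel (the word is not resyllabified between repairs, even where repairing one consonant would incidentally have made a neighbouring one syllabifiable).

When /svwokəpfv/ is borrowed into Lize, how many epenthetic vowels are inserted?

The unsyllabifiable consonants are /s/, /v/, /f/, /v/; each receives one epenthetic vowel.

4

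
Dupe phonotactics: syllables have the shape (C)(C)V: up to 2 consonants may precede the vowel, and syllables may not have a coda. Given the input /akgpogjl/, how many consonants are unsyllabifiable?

Syllabifying with onset maximization leaves /k/, /g/, /j/, /l/ stranded (no codas are permitted; onsets may contain at most 2 consonants).

4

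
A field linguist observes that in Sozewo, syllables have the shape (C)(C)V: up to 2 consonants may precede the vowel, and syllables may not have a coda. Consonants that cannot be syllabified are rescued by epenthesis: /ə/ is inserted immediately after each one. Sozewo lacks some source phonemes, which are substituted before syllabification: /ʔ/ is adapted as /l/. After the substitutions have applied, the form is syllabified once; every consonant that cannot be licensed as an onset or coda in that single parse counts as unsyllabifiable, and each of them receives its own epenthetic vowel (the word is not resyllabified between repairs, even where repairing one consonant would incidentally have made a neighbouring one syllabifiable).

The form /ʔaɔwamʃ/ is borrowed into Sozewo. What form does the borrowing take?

laɔwaməʃə

Substitution: /ʔ/ → /l/, giving /laɔwamʃ/.
Under (C)(C)V, the unsyllabifiable consonants are /m/, /ʃ/ (no codas are permitted; onsets may contain at most 2 consonants).
Epenthesis after each stranded consonant: /m/ → /mə/, /ʃ/ → /ʃə/.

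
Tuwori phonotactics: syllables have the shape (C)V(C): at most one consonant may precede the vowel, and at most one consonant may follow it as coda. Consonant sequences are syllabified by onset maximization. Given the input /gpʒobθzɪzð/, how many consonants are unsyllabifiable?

4

The consonants /g/, /p/, /θ/, /ð/ cannot be parsed into a legal (C)V(C) syllable (at most one coda consonant is licensed; onsets are limited to one consonant).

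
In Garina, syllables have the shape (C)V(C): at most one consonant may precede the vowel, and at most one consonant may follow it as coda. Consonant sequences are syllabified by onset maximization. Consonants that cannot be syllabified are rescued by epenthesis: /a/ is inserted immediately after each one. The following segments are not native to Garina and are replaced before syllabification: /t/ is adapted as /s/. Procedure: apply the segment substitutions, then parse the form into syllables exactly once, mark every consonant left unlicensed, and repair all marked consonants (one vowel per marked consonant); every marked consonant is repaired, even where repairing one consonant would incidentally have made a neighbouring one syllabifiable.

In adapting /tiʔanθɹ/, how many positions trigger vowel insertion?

After substitution the input is /siʔanθɹ/.
The unsyllabifiable consonants are /θ/, /ɹ/; each receives one epenthetic vowel.

2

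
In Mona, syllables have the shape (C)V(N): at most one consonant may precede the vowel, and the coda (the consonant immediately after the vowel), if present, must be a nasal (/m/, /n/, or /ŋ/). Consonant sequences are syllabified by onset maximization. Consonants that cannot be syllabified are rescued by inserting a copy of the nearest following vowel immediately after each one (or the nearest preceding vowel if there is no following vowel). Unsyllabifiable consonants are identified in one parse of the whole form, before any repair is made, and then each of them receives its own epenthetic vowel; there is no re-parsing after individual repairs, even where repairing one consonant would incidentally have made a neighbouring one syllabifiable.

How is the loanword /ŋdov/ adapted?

Syllabifying with onset maximization leaves /ŋ/, /v/ stranded (only a nasal (/m/, /n/, or /ŋ/) is licensed in coda position; onsets are limited to one consonant).
Each unlicensed consonant becomes the onset of a new syllable: /ŋ/ → /ŋo/, /v/ → /vo/.

ŋodovo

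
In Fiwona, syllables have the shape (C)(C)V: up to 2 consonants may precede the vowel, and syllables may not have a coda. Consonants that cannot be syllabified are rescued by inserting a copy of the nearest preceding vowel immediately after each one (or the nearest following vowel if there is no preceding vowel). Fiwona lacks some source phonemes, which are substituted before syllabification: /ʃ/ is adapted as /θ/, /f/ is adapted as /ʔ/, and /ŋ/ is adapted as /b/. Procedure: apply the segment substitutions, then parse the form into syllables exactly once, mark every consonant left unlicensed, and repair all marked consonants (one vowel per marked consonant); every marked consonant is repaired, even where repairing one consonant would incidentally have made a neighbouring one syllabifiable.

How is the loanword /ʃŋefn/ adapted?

θbeʔene

Substitution: /ʃ/ → /θ/, /ŋ/ → /b/, /f/ → /ʔ/, giving /θbeʔn/.
Syllabifying with onset maximization leaves /ʔ/, /n/ stranded (no codas are permitted; onsets may contain at most 2 consonants).
Inserting the epenthetic vowel yields /ʔ/ → /ʔe/, /n/ → /ne/.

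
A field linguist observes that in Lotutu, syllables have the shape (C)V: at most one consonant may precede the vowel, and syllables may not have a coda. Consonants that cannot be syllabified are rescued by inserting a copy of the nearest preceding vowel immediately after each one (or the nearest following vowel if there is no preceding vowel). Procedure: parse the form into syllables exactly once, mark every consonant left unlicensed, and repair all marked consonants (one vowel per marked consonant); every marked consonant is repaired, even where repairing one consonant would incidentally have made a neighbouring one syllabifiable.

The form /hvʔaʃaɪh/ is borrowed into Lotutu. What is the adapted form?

havaʔaʃaɪhɪ

Syllabifying with onset maximization leaves /h/, /v/, /h/ stranded (no codas are permitted; onsets are limited to one consonant).
Epenthesis after each stranded consonant: /h/ → /ha/, /v/ → /va/, /h/ → /hɪ/.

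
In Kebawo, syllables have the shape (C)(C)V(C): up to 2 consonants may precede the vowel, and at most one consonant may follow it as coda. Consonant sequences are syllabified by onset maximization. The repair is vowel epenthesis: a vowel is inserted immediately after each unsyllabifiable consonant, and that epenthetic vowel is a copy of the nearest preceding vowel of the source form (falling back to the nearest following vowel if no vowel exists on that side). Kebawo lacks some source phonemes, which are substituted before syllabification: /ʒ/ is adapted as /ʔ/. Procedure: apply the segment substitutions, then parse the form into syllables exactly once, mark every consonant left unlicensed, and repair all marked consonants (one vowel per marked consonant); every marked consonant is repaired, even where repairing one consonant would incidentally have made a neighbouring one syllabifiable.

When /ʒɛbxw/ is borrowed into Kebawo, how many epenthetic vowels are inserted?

2

After substitution the input is /ʔɛbxw/.
The unsyllabifiable consonants are /x/, /w/; each receives one epenthetic vowel.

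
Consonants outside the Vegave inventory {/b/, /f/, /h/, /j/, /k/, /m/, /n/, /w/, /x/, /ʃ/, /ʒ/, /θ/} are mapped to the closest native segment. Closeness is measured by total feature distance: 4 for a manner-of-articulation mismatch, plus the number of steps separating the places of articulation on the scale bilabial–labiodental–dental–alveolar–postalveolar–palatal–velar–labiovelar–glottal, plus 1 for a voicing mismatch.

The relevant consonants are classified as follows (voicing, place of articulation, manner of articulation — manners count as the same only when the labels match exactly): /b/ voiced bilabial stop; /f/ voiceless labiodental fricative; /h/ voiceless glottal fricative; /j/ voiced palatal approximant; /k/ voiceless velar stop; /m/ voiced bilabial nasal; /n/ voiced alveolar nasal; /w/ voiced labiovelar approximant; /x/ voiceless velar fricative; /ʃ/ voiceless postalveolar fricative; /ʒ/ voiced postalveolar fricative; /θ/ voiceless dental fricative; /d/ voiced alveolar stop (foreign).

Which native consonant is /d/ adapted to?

/b/ is closest: same manner (stop), place distance 3 (alveolar→bilabial), same voicing; total 3. Next closest is /k/ at distance 4.

b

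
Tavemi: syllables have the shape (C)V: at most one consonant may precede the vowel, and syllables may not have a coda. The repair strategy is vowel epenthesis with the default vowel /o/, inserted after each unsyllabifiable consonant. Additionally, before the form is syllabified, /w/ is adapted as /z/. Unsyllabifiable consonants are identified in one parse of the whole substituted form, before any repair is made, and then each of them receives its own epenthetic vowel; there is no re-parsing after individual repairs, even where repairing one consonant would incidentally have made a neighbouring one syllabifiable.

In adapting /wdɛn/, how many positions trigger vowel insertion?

After substitution the input is /zdɛn/.
The unsyllabifiable consonants are /z/, /n/; each receives one epenthetic vowel.

2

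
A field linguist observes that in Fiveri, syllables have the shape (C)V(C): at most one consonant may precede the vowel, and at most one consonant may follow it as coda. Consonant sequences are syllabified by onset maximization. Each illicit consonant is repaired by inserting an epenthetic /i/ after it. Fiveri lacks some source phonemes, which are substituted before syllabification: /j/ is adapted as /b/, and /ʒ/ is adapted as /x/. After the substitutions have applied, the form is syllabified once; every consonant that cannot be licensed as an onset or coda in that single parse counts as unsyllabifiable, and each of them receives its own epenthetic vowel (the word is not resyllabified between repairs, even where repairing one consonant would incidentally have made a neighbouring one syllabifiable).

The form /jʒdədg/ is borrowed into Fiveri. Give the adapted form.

bixidədgi

Substitution: /j/ → /b/, /ʒ/ → /x/, giving /bxdədg/.
Under (C)V(C), the unsyllabifiable consonants are /b/, /x/, /g/ (at most one coda consonant is licensed; onsets are limited to one consonant).
Inserting the epenthetic vowel yields /b/ → /bi/, /x/ → /xi/, /g/ → /gi/.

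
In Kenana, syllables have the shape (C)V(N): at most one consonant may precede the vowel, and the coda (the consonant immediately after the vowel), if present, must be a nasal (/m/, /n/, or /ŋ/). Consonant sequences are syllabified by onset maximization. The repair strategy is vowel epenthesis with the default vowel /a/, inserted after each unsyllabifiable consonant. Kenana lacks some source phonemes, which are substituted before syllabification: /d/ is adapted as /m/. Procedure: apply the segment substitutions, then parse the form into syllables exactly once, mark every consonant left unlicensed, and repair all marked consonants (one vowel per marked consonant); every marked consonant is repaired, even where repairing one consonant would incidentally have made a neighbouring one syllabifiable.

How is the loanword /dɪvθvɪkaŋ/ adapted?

Substitution: /d/ → /m/, giving /mɪvθvɪkaŋ/.
The consonants /v/, /θ/ cannot be parsed into a legal (C)V(N) syllable (only a nasal (/m/, /n/, or /ŋ/) is licensed in coda position; onsets are limited to one consonant).
Inserting the epenthetic vowel yields /v/ → /va/, /θ/ → /θa/.

mɪvaθavɪkaŋ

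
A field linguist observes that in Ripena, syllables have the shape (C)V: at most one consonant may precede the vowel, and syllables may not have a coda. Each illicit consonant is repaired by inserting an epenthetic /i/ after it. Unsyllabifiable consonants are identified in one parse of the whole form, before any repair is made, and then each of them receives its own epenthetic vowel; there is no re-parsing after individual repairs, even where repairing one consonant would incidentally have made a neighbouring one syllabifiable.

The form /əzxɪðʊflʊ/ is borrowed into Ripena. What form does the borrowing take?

əzixɪðʊfilʊ

The consonants /z/, /f/ cannot be parsed into a legal (C)V syllable (no codas are permitted; onsets are limited to one consonant).
Epenthesis after each stranded consonant: /z/ → /zi/, /f/ → /fi/.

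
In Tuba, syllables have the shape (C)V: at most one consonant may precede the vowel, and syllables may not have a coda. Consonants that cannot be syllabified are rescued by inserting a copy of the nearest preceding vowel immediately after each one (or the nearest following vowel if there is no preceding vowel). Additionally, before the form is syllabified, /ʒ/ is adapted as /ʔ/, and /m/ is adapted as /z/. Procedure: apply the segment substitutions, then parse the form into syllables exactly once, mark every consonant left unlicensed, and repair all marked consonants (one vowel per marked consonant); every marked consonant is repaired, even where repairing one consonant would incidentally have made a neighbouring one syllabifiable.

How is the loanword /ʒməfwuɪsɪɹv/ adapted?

ʔəzəfəwuɪsɪɹɪvɪ

Substitution: /ʒ/ → /ʔ/, /m/ → /z/, giving /ʔzəfwuɪsɪɹv/.
Syllabifying with onset maximization leaves /ʔ/, /f/, /ɹ/, /v/ stranded (no codas are permitted; onsets are limited to one consonant).
Inserting the epenthetic vowel yields /ʔ/ → /ʔə/, /f/ → /fə/, /ɹ/ → /ɹɪ/, /v/ → /vɪ/.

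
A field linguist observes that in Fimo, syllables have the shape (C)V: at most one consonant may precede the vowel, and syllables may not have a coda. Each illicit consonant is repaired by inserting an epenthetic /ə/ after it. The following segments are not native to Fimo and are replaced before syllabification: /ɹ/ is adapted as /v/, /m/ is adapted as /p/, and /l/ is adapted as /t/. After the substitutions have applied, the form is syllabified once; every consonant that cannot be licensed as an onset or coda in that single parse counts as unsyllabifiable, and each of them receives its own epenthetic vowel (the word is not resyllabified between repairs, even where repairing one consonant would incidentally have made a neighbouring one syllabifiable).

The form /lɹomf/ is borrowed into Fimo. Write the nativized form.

təvopəfə

Substitution: /l/ → /t/, /ɹ/ → /v/, /m/ → /p/, giving /tvopf/.
Syllabifying with onset maximization leaves /t/, /p/, /f/ stranded (no codas are permitted; onsets are limited to one consonant).
Inserting the epenthetic vowel yields /t/ → /tə/, /p/ → /pə/, /f/ → /fə/.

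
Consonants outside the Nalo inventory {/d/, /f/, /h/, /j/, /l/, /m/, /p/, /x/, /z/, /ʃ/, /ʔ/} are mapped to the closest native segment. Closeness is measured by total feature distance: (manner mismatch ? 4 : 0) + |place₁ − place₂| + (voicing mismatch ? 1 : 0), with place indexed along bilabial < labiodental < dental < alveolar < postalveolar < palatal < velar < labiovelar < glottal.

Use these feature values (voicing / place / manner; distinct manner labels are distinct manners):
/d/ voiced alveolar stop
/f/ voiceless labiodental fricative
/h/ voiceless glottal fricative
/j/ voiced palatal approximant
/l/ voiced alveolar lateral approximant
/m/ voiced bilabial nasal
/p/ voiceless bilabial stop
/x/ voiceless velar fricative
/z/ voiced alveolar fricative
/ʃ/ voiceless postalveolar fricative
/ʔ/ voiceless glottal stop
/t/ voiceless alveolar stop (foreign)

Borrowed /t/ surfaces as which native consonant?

/d/ is closest: same manner (stop), place distance 0 (alveolar→alveolar), voicing differs (+1); total 1. Next closest is /p/ at distance 3.

d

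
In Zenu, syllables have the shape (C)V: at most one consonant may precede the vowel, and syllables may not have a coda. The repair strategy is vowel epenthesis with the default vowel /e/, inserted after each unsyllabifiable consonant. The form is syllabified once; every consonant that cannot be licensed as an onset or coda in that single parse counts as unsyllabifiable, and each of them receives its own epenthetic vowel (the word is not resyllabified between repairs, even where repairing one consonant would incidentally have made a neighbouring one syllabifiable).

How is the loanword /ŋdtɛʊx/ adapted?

The consonants /ŋ/, /d/, /x/ cannot be parsed into a legal (C)V syllable (no codas are permitted; onsets are limited to one consonant).
Epenthesis after each stranded consonant: /ŋ/ → /ŋe/, /d/ → /de/, /x/ → /xe/.

ŋedetɛʊxe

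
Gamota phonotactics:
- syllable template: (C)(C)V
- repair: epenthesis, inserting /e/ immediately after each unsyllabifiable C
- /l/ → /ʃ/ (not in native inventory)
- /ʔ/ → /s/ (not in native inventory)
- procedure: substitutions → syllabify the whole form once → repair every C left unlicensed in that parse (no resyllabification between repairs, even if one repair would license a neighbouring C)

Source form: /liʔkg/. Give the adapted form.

ʃisekege

Substitution: /l/ → /ʃ/, /ʔ/ → /s/, giving /ʃiskg/.
Syllabifying with onset maximization leaves /s/, /k/, /g/ stranded (no codas are permitted; onsets may contain at most 2 consonants).
Each unlicensed consonant becomes the onset of a new syllable: /s/ → /se/, /k/ → /ke/, /g/ → /ge/.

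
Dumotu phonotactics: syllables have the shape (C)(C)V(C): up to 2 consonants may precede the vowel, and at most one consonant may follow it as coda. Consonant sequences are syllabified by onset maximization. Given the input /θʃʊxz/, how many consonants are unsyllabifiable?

The consonants /z/ cannot be parsed into a legal (C)(C)V(C) syllable (at most one coda consonant is licensed; onsets may contain at most 2 consonants).

1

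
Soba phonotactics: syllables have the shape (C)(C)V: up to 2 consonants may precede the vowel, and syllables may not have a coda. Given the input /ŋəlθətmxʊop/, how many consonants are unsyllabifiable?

2

Syllabifying with onset maximization leaves /t/, /p/ stranded (no codas are permitted; onsets may contain at most 2 consonants).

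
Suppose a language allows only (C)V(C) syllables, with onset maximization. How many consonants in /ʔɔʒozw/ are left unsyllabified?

1

Syllabifying with onset maximization leaves /w/ stranded (at most one coda consonant is licensed; onsets are limited to one consonant).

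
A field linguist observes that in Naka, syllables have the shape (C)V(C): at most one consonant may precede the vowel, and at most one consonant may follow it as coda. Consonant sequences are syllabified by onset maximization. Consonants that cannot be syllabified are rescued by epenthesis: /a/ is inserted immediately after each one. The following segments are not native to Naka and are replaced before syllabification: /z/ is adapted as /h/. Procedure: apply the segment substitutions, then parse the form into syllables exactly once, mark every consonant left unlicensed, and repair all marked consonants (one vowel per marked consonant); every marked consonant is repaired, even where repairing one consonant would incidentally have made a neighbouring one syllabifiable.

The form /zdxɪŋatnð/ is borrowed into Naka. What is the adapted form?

hadaxɪŋatnaða

Substitution: /z/ → /h/, giving /hdxɪŋatnð/.
The consonants /h/, /d/, /n/, /ð/ cannot be parsed into a legal (C)V(C) syllable (at most one coda consonant is licensed; onsets are limited to one consonant).
Each unlicensed consonant becomes the onset of a new syllable: /h/ → /ha/, /d/ → /da/, /n/ → /na/, /ð/ → /ða/.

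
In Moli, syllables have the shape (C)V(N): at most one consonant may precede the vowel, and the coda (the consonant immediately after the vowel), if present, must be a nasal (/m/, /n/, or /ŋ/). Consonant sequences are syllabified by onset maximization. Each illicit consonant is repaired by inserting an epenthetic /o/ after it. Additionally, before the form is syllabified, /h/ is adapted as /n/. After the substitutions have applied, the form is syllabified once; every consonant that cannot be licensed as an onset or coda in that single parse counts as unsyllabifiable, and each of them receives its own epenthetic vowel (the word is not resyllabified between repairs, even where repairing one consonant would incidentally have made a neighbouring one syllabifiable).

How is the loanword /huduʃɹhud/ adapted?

Substitution: /h/ → /n/, giving /nuduʃɹnud/.
Syllabifying with onset maximization leaves /ʃ/, /ɹ/, /d/ stranded (only a nasal (/m/, /n/, or /ŋ/) is licensed in coda position; onsets are limited to one consonant).
Inserting the epenthetic vowel yields /ʃ/ → /ʃo/, /ɹ/ → /ɹo/, /d/ → /do/.

nuduʃoɹonudo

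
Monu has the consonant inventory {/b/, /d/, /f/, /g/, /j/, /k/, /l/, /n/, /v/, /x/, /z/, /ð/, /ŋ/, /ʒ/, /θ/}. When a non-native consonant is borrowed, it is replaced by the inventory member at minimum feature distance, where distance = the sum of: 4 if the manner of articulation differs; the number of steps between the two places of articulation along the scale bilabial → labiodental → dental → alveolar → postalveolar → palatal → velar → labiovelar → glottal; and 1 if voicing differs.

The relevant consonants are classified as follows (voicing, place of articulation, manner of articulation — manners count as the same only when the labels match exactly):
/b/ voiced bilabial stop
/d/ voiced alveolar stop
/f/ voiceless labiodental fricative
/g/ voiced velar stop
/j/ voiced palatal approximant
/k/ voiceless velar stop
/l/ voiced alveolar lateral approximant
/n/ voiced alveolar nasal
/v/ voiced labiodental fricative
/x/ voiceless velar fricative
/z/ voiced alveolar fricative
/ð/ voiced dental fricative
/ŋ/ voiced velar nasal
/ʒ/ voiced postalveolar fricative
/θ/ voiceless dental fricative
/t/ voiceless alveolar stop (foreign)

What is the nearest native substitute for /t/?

/d/ is closest: same manner (stop), place distance 0 (alveolar→alveolar), voicing differs (+1); total 1. Next closest is /k/ at distance 3.

d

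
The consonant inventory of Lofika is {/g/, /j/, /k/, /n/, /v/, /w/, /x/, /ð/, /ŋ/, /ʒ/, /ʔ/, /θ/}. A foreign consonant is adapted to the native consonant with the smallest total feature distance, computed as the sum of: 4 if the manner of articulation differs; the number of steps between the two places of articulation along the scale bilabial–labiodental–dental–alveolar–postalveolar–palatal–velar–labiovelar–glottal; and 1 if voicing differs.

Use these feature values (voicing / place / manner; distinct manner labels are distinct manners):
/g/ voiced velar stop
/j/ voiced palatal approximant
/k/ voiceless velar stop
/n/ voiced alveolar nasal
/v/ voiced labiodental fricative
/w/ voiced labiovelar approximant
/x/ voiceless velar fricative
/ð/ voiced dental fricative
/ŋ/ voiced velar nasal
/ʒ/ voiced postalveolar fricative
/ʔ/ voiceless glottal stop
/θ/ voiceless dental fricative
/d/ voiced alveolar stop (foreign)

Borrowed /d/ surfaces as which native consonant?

/g/ is closest: same manner (stop), place distance 3 (alveolar→velar), same voicing; total 3. Next closest is /k/ at distance 4.

g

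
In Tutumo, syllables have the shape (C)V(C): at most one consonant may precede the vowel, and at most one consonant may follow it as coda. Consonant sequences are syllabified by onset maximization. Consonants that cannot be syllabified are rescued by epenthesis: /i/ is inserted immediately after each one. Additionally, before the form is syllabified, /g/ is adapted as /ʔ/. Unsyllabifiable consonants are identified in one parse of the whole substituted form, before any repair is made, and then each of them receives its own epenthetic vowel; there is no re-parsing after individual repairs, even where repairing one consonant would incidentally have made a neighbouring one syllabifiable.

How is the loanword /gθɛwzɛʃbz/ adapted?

Substitution: /g/ → /ʔ/, giving /ʔθɛwzɛʃbz/.
Under (C)V(C), the unsyllabifiable consonants are /ʔ/, /b/, /z/ (at most one coda consonant is licensed; onsets are limited to one consonant).
Epenthesis after each stranded consonant: /ʔ/ → /ʔi/, /b/ → /bi/, /z/ → /zi/.

ʔiθɛwzɛʃbizi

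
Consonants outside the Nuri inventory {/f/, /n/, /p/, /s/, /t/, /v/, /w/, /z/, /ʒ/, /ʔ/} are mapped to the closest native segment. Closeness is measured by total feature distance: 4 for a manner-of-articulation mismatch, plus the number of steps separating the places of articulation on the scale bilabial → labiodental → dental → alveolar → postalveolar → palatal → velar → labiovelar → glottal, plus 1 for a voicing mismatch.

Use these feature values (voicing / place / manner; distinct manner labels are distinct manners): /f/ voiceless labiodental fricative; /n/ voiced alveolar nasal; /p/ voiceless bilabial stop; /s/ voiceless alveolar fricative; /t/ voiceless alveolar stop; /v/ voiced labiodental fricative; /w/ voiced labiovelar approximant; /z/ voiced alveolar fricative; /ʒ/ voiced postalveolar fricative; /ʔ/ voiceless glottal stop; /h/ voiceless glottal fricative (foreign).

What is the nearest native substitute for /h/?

ʔ

/ʔ/ is closest: manner differs (fricative→stop, +4), place distance 0 (glottal→glottal), same voicing; total 4. Next closest is /s/ at distance 5.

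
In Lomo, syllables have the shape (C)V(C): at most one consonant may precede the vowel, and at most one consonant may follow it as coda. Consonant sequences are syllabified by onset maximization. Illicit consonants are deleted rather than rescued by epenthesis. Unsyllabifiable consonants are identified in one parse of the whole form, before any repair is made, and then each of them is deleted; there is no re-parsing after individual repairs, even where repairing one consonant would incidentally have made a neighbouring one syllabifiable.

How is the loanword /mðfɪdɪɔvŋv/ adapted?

Under (C)V(C), the unsyllabifiable consonants are /m/, /ð/, /ŋ/, /v/ (at most one coda consonant is licensed; onsets are limited to one consonant).
Deleting the stranded consonants removes /m/, /ð/, /ŋ/, /v/.

fɪdɪɔv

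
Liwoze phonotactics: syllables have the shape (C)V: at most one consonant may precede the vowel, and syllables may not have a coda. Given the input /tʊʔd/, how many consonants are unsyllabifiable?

2

Syllabifying with onset maximization leaves /ʔ/, /d/ stranded (no codas are permitted; onsets are limited to one consonant).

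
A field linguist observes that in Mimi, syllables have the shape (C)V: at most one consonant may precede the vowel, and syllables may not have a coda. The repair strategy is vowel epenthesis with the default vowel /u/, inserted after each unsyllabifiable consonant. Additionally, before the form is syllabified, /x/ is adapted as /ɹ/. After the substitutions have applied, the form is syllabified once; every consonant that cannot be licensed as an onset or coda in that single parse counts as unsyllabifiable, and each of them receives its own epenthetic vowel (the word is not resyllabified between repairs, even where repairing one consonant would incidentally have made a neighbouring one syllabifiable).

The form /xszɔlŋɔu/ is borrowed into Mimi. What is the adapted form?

Substitution: /x/ → /ɹ/, giving /ɹszɔlŋɔu/.
The consonants /ɹ/, /s/, /l/ cannot be parsed into a legal (C)V syllable (no codas are permitted; onsets are limited to one consonant).
Epenthesis after each stranded consonant: /ɹ/ → /ɹu/, /s/ → /su/, /l/ → /lu/.

ɹusuzɔluŋɔu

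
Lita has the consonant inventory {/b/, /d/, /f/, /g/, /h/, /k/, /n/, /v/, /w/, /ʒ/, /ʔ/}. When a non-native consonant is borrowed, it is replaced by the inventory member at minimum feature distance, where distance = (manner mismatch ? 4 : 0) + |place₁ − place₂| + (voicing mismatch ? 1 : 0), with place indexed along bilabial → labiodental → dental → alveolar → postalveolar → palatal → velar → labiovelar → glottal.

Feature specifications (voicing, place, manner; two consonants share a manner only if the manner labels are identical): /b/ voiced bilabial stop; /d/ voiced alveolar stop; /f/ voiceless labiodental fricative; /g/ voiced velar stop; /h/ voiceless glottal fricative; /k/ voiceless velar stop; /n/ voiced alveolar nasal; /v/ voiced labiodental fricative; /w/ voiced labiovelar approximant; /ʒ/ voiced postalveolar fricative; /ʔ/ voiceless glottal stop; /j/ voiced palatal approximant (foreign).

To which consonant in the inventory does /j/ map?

w

/w/ is closest: same manner (approximant), place distance 2 (palatal→labiovelar), same voicing; total 2. Next closest is /g/ at distance 5.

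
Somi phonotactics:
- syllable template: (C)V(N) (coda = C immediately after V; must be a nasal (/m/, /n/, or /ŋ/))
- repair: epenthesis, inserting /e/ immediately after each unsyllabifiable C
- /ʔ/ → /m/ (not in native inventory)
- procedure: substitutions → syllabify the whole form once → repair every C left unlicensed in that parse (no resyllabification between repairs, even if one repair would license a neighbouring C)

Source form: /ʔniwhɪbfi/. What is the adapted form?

Substitution: /ʔ/ → /m/, giving /mniwhɪbfi/.
Under (C)V(N), the unsyllabifiable consonants are /m/, /w/, /b/ (only a nasal (/m/, /n/, or /ŋ/) is licensed in coda position; onsets are limited to one consonant).
Epenthesis after each stranded consonant: /m/ → /me/, /w/ → /we/, /b/ → /be/.

meniwehɪbefi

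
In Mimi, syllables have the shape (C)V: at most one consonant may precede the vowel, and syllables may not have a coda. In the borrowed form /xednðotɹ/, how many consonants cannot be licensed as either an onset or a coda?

4

Syllabifying with onset maximization leaves /d/, /n/, /t/, /ɹ/ stranded (no codas are permitted; onsets are limited to one consonant).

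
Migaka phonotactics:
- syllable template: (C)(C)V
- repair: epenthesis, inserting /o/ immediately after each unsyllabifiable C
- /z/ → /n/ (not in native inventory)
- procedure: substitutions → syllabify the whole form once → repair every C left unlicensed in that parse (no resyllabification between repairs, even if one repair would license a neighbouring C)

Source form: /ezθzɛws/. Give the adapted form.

enoθnɛwoso

Substitution: /z/ → /n/, giving /enθnɛws/.
The consonants /n/, /w/, /s/ cannot be parsed into a legal (C)(C)V syllable (no codas are permitted; onsets may contain at most 2 consonants).
Epenthesis after each stranded consonant: /n/ → /no/, /w/ → /wo/, /s/ → /so/.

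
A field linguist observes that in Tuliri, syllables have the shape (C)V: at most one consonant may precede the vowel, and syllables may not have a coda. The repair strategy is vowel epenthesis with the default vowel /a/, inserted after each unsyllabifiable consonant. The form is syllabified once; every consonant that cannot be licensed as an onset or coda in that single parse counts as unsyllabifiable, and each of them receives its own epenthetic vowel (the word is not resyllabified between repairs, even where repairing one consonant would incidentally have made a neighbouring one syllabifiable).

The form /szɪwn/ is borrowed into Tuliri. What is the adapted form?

sazɪwana

The consonants /s/, /w/, /n/ cannot be parsed into a legal (C)V syllable (no codas are permitted; onsets are limited to one consonant).
Inserting the epenthetic vowel yields /s/ → /sa/, /w/ → /wa/, /n/ → /na/.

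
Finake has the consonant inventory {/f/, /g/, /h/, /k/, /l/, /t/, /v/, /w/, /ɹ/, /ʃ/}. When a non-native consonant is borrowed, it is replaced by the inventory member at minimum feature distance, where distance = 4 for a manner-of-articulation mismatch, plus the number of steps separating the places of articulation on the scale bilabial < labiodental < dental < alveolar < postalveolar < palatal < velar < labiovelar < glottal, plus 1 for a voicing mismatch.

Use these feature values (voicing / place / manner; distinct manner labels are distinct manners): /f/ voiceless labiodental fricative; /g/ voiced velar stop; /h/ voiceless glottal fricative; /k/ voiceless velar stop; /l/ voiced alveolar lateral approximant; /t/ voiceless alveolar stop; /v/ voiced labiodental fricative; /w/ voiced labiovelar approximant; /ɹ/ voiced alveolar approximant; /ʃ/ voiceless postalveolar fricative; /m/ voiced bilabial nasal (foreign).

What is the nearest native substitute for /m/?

v

/v/ is closest: manner differs (nasal→fricative, +4), place distance 1 (bilabial→labiodental), same voicing; total 5. Next closest is /f/ at distance 6.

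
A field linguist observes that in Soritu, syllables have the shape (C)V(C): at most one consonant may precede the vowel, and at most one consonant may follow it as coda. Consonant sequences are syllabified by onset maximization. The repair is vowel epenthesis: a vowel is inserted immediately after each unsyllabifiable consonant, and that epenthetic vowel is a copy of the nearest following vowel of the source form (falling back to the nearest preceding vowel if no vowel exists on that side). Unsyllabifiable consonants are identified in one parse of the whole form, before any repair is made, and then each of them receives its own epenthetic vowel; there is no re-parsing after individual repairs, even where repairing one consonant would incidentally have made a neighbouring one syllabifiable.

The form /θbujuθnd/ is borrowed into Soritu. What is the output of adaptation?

θubujuθnudu

Under (C)V(C), the unsyllabifiable consonants are /θ/, /n/, /d/ (at most one coda consonant is licensed; onsets are limited to one consonant).
Inserting the epenthetic vowel yields /θ/ → /θu/, /n/ → /nu/, /d/ → /du/.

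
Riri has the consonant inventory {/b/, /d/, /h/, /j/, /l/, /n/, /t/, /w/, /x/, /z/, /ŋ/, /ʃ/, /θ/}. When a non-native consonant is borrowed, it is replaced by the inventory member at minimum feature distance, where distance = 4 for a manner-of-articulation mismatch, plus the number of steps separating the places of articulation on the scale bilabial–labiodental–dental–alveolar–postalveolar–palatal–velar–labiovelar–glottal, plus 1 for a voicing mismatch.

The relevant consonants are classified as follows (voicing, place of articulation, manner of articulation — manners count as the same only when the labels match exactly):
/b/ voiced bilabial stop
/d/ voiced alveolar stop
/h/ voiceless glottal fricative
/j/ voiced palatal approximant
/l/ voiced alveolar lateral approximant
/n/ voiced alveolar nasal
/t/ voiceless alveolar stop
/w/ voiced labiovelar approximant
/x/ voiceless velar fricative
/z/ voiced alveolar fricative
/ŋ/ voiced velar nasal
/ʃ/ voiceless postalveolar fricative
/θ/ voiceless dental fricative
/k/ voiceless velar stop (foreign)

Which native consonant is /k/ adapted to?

t

/t/ is closest: same manner (stop), place distance 3 (velar→alveolar), same voicing; total 3. Next closest is /d/ at distance 4.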